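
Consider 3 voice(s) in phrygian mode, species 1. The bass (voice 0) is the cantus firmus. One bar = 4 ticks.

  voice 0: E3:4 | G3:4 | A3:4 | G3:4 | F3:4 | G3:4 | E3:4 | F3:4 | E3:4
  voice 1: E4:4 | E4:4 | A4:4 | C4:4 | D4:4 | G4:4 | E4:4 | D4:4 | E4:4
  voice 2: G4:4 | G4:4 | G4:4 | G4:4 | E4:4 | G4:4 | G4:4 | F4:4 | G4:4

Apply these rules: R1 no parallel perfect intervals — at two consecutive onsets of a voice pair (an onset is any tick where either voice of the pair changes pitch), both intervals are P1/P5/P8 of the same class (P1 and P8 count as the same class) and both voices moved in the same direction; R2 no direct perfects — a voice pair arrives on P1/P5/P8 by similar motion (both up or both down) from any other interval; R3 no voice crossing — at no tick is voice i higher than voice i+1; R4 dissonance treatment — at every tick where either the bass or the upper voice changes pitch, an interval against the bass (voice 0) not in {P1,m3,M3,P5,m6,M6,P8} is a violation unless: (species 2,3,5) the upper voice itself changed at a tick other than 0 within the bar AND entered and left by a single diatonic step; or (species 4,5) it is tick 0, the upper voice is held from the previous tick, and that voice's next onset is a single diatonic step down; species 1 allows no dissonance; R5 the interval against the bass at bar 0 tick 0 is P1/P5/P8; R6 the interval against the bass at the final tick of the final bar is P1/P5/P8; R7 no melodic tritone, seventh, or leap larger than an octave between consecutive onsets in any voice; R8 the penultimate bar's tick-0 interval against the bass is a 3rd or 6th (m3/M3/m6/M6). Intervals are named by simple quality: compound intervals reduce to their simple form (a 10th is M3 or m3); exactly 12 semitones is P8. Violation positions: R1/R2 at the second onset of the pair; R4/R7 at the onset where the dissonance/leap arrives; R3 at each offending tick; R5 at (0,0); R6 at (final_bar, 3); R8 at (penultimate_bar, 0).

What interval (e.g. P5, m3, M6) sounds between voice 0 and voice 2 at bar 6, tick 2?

voice 0=E3 voice 2=G4 -> m3

m3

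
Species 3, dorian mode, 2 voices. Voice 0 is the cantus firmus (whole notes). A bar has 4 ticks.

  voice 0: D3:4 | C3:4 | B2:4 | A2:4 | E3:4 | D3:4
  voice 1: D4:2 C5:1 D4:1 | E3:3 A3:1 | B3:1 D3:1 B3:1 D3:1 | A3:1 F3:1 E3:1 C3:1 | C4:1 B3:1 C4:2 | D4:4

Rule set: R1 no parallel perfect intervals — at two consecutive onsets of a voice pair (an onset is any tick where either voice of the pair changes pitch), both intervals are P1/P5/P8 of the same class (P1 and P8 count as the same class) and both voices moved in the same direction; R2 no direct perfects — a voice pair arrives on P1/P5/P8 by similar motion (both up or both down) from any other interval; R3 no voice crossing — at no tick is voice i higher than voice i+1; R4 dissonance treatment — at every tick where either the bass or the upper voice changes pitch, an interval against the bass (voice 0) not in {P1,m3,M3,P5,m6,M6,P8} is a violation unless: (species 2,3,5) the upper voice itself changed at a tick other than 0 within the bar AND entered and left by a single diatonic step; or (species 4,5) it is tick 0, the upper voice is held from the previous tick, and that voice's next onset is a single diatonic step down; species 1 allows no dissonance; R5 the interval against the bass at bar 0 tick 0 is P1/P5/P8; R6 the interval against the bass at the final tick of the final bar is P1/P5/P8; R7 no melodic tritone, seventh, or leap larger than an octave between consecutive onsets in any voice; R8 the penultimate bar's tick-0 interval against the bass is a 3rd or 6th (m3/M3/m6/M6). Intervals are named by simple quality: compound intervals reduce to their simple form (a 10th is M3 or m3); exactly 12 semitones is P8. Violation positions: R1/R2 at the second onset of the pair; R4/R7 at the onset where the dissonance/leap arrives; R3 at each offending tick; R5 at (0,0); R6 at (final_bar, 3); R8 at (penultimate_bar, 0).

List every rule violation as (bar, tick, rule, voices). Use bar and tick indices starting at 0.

(0, 2, R4, (0, 1))
(0, 2, R7, (1,))
(0, 3, R7, (1,))
(1, 0, R7, (1,))

bar 0: v0=D3 v1=D4 downbeat P8
bar 1: v0=C3 v1=E3 downbeat M3
bar 2: v0=B2 v1=B3 downbeat P8
bar 3: v0=A2 v1=A3 downbeat P8
bar 4: v0=E3 v1=C4 downbeat m6
bar 5: v0=D3 v1=D4 downbeat P8
  -> R4 @ bar 0 tick 2 v(0, 1): D3/C5 m7 untreated
  -> R7 @ bar 0 tick 2 v(1,): D4->C5 leap 10st
  -> R7 @ bar 0 tick 3 v(1,): C5->D4 leap 10st
  -> R7 @ bar 1 tick 0 v(1,): D4->E3 leap 10st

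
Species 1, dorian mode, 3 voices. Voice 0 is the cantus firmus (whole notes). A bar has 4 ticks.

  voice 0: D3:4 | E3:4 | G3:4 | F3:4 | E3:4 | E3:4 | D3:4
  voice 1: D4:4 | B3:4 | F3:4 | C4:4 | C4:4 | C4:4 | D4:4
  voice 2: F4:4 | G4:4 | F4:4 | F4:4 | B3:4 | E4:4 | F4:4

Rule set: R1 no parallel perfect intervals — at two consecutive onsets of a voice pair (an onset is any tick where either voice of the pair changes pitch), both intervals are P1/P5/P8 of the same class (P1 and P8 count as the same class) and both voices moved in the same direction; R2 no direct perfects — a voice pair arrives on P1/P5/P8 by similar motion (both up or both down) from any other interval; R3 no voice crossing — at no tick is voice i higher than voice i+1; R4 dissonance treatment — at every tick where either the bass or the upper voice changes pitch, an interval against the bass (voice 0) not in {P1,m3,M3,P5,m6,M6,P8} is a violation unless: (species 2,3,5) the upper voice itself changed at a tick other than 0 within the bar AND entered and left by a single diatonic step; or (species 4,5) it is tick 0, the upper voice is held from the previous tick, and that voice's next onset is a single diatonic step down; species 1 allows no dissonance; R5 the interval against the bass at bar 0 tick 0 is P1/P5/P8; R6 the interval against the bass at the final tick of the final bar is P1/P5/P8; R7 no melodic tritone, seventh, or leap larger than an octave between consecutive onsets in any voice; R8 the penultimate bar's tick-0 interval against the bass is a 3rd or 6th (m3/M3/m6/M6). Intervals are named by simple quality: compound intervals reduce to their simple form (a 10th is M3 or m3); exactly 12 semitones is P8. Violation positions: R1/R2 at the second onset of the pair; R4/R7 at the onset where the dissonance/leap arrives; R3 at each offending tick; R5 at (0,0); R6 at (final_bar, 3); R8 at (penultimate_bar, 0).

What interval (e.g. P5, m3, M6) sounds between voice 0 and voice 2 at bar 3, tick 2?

P8

voice 0=F3 voice 2=F4 -> P8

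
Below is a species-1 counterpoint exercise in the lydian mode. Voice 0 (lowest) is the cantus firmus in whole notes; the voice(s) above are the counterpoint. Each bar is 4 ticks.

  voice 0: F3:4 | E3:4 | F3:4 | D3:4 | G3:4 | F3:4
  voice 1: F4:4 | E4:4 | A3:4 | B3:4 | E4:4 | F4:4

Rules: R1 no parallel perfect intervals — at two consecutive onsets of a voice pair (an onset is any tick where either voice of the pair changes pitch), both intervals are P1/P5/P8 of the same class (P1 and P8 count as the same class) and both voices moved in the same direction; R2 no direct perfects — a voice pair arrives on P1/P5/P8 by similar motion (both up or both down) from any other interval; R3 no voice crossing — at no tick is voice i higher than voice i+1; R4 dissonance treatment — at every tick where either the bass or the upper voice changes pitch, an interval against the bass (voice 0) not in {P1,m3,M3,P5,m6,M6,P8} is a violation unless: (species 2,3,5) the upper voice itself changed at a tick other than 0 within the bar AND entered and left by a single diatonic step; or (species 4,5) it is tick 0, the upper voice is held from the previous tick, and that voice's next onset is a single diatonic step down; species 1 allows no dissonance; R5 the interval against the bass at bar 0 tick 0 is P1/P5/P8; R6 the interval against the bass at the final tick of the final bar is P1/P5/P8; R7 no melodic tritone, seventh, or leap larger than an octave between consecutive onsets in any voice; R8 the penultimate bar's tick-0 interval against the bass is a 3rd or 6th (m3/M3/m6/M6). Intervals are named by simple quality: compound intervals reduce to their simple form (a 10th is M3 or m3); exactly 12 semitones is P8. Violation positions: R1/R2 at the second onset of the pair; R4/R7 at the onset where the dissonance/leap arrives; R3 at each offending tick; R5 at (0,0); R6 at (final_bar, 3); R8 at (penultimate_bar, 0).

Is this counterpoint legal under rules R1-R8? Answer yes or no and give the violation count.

No (1 violations)

bar 0: v0=F3 v1=F4 (P8)
bar 1: v0=E3 v1=E4 (P8)
bar 2: v0=F3 v1=A3 (M3)
bar 3: v0=D3 v1=B3 (M6)
bar 4: v0=G3 v1=E4 (M6)
bar 5: v0=F3 v1=F4 (P8)
  R1 @ bar1.0: F3/F4 P8 -> E3/E4 P8 similar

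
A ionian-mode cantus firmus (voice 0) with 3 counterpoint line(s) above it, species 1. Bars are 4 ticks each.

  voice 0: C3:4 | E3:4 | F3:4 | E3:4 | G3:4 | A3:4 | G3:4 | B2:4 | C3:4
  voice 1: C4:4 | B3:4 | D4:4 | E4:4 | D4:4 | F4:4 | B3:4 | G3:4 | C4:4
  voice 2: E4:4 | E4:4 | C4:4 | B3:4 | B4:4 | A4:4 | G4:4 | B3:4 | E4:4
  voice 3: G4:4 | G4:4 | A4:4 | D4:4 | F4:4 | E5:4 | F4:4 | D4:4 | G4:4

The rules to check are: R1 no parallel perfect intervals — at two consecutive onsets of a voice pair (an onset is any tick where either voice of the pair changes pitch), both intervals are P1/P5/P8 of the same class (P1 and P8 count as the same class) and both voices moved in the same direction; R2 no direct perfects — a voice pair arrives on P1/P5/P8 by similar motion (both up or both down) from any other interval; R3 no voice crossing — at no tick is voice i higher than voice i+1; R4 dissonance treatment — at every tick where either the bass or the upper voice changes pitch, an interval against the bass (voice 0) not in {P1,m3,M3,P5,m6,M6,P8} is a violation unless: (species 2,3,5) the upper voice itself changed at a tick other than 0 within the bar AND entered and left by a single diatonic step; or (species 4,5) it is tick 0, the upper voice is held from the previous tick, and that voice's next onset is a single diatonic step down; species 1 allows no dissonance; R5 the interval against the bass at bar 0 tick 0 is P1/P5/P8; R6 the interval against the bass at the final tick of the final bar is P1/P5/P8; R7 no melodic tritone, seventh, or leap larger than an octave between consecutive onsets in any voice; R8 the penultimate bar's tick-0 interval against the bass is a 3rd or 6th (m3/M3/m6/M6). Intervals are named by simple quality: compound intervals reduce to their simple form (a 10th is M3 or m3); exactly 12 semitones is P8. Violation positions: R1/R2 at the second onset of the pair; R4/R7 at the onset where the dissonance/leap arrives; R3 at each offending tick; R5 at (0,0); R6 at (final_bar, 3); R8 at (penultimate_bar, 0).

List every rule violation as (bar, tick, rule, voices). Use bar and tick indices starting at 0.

bar 0: v0=C3 v1=C4 v2=E4 v3=G4 downbeat P5
bar 1: v0=E3 v1=B3 v2=E4 v3=G4 downbeat m3
bar 2: v0=F3 v1=D4 v2=C4 v3=A4 downbeat M3
bar 3: v0=E3 v1=E4 v2=B3 v3=D4 downbeat m7
bar 4: v0=G3 v1=D4 v2=B4 v3=F4 downbeat m7
bar 5: v0=A3 v1=F4 v2=A4 v3=E5 downbeat P5
bar 6: v0=G3 v1=B3 v2=G4 v3=F4 downbeat m7
bar 7: v0=B2 v1=G3 v2=B3 v3=D4 downbeat m3
bar 8: v0=C3 v1=C4 v2=E4 v3=G4 downbeat P5
  -> R5 @ bar 0 tick 0 v(0, 2): opens on M3
  -> R2 @ bar 2 tick 0 v(1, 3): B3/G4 m6 -> D4/A4 P5 similar
  -> R3 @ bar 2 tick 0 v(1, 2): D4 above C4
  -> R3 @ bar 2 tick 1 v(1, 2): D4 above C4
  -> R3 @ bar 2 tick 2 v(1, 2): D4 above C4
  -> R3 @ bar 2 tick 3 v(1, 2): D4 above C4
  -> R1 @ bar 3 tick 0 v(0, 2): F3/C4 P5 -> E3/B3 P5 similar
  -> R3 @ bar 3 tick 0 v(1, 2): E4 above B3
  -> R4 @ bar 3 tick 0 v(0, 3): E3/D4 m7 untreated
  -> R3 @ bar 3 tick 1 v(1, 2): E4 above B3
  -> R3 @ bar 3 tick 2 v(1, 2): E4 above B3
  -> R3 @ bar 3 tick 3 v(1, 2): E4 above B3
  -> R3 @ bar 4 tick 0 v(2, 3): B4 above F4
  -> R4 @ bar 4 tick 0 v(0, 3): G3/F4 m7 untreated
  -> R3 @ bar 4 tick 1 v(2, 3): B4 above F4
  -> R3 @ bar 4 tick 2 v(2, 3): B4 above F4
  -> R3 @ bar 4 tick 3 v(2, 3): B4 above F4
  -> R2 @ bar 5 tick 0 v(0, 3): G3/F4 m7 -> A3/E5 P5 similar
  -> R7 @ bar 5 tick 0 v(3,): F4->E5 leap 11st
  -> R1 @ bar 6 tick 0 v(0, 2): A3/A4 P8 -> G3/G4 P8 similar
  -> R3 @ bar 6 tick 0 v(2, 3): G4 above F4
  -> R4 @ bar 6 tick 0 v(0, 3): G3/F4 m7 untreated
  -> R7 @ bar 6 tick 0 v(1,): F4->B3 leap 6st
  -> R7 @ bar 6 tick 0 v(3,): E5->F4 leap 11st
  -> R3 @ bar 6 tick 1 v(2, 3): G4 above F4
  -> R3 @ bar 6 tick 2 v(2, 3): G4 above F4
  -> R3 @ bar 6 tick 3 v(2, 3): G4 above F4
  -> R1 @ bar 7 tick 0 v(0, 2): G3/G4 P8 -> B2/B3 P8 similar
  -> R2 @ bar 7 tick 0 v(1, 3): B3/F4 TT -> G3/D4 P5 similar
  -> R8 @ bar 7 tick 0 v(0, 2): penult P8 not 3rd/6th
  -> R1 @ bar 8 tick 0 v(1, 3): G3/D4 P5 -> C4/G4 P5 similar
  -> R2 @ bar 8 tick 0 v(0, 1): B2/G3 m6 -> C3/C4 P8 similar
  -> R2 @ bar 8 tick 0 v(0, 3): B2/D4 m3 -> C3/G4 P5 similar
  -> R6 @ bar 8 tick 3 v(0, 2): closes on M3

(0, 0, R5, (0, 2))
(2, 0, R2, (1, 3))
(2, 0, R3, (1, 2))
(2, 1, R3, (1, 2))
(2, 2, R3, (1, 2))
(2, 3, R3, (1, 2))
(3, 0, R1, (0, 2))
(3, 0, R3, (1, 2))
(3, 0, R4, (0, 3))
(3, 1, R3, (1, 2))
(3, 2, R3, (1, 2))
(3, 3, R3, (1, 2))
(4, 0, R3, (2, 3))
(4, 0, R4, (0, 3))
(4, 1, R3, (2, 3))
(4, 2, R3, (2, 3))
(4, 3, R3, (2, 3))
(5, 0, R2, (0, 3))
(5, 0, R7, (3,))
(6, 0, R1, (0, 2))
(6, 0, R3, (2, 3))
(6, 0, R4, (0, 3))
(6, 0, R7, (1,))
(6, 0, R7, (3,))
(6, 1, R3, (2, 3))
(6, 2, R3, (2, 3))
(6, 3, R3, (2, 3))
(7, 0, R1, (0, 2))
(7, 0, R2, (1, 3))
(7, 0, R8, (0, 2))
(8, 0, R1, (1, 3))
(8, 0, R2, (0, 1))
(8, 0, R2, (0, 3))
(8, 3, R6, (0, 2))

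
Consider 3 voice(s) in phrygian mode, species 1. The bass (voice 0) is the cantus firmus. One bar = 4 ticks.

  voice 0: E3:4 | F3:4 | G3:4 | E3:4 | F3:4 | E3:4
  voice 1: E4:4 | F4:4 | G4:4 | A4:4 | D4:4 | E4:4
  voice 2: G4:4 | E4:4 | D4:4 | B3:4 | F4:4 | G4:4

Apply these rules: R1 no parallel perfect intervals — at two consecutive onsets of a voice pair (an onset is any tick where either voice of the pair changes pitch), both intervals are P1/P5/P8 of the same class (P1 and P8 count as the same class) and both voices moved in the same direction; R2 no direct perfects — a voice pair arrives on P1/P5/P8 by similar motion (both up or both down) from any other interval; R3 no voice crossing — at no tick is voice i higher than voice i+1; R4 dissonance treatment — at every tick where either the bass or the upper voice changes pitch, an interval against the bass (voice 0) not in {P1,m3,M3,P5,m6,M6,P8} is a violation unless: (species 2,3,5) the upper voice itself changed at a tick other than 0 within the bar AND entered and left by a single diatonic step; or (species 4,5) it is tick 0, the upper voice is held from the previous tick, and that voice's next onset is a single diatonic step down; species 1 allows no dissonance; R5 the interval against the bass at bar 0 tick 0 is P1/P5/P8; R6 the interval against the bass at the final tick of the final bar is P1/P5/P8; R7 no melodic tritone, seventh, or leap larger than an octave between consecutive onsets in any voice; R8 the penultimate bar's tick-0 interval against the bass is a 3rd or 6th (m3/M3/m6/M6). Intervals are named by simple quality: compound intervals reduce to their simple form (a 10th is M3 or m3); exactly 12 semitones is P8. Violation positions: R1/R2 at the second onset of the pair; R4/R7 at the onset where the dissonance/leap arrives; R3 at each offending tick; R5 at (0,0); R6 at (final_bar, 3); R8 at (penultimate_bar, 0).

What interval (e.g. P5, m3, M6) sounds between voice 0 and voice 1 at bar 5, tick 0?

voice 0=E3 voice 1=E4 -> P8

P8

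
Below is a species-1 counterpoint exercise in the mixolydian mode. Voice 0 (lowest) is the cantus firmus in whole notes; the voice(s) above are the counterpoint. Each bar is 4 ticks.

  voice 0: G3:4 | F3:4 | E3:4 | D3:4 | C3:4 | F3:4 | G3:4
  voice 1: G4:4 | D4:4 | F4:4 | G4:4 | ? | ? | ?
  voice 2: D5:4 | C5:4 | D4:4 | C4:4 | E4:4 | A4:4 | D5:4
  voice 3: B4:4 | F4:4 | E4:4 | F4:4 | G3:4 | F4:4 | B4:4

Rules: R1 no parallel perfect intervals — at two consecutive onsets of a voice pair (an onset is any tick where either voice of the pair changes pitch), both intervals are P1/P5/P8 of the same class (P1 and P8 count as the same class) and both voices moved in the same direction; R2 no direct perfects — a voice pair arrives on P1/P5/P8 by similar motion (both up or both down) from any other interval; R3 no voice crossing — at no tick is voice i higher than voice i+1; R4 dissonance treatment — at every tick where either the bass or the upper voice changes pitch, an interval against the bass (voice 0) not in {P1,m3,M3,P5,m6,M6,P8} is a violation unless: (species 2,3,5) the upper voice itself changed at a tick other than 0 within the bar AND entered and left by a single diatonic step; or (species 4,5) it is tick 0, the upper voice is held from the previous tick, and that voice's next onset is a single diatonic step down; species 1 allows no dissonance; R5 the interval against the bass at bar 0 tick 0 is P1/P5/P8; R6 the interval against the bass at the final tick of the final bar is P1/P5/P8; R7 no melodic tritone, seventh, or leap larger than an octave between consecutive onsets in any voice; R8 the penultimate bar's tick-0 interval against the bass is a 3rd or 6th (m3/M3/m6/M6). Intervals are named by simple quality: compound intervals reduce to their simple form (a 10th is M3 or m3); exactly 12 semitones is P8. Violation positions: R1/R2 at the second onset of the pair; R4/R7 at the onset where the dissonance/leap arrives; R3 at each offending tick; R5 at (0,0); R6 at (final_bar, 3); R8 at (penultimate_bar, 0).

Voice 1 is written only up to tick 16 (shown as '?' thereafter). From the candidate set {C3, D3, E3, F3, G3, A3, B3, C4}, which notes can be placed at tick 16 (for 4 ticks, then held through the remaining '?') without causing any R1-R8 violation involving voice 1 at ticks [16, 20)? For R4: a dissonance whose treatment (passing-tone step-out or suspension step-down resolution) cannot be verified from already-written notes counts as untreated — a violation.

{}

C3: violates R2,R7
D3: violates R4,R7
E3: violates R7
F3: violates R4,R7
G3: violates R2
A3: violates R7
B3: violates R4
C4: violates R2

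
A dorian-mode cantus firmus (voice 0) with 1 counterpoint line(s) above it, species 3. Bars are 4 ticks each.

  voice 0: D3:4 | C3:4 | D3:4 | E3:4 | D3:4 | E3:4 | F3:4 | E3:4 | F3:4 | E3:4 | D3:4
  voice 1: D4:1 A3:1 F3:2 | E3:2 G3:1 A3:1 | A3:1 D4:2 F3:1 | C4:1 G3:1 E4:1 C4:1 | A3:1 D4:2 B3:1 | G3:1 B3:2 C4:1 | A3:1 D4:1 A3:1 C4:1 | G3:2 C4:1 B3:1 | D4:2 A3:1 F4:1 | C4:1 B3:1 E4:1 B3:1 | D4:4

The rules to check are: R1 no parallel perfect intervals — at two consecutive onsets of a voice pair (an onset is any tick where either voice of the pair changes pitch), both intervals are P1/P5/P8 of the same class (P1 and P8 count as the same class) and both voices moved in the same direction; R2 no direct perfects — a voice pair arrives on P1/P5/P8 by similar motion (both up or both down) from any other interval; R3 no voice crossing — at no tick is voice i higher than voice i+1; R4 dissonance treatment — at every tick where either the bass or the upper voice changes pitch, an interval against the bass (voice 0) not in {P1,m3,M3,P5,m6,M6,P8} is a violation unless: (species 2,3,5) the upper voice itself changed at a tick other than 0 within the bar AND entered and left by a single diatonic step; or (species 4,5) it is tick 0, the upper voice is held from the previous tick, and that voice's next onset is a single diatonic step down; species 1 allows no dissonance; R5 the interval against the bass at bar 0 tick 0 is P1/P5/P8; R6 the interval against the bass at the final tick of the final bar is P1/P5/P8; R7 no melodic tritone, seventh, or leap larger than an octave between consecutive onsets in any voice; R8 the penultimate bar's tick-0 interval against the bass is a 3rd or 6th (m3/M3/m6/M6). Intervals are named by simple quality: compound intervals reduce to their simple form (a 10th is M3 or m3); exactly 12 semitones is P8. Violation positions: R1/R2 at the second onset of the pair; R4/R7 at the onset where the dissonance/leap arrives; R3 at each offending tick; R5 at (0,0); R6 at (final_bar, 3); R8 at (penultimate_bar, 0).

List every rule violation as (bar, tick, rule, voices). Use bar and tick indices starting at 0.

bar 0: v0=D3 v1=D4 downbeat P8
bar 1: v0=C3 v1=E3 downbeat M3
bar 2: v0=D3 v1=A3 downbeat P5
bar 3: v0=E3 v1=C4 downbeat m6
bar 4: v0=D3 v1=A3 downbeat P5
bar 5: v0=E3 v1=G3 downbeat m3
bar 6: v0=F3 v1=A3 downbeat M3
bar 7: v0=E3 v1=G3 downbeat m3
bar 8: v0=F3 v1=D4 downbeat M6
bar 9: v0=E3 v1=C4 downbeat m6
bar 10: v0=D3 v1=D4 downbeat P8
  -> R2 @ bar 4 tick 0 v(0, 1): E3/C4 m6 -> D3/A3 P5 similar

(4, 0, R2, (0, 1))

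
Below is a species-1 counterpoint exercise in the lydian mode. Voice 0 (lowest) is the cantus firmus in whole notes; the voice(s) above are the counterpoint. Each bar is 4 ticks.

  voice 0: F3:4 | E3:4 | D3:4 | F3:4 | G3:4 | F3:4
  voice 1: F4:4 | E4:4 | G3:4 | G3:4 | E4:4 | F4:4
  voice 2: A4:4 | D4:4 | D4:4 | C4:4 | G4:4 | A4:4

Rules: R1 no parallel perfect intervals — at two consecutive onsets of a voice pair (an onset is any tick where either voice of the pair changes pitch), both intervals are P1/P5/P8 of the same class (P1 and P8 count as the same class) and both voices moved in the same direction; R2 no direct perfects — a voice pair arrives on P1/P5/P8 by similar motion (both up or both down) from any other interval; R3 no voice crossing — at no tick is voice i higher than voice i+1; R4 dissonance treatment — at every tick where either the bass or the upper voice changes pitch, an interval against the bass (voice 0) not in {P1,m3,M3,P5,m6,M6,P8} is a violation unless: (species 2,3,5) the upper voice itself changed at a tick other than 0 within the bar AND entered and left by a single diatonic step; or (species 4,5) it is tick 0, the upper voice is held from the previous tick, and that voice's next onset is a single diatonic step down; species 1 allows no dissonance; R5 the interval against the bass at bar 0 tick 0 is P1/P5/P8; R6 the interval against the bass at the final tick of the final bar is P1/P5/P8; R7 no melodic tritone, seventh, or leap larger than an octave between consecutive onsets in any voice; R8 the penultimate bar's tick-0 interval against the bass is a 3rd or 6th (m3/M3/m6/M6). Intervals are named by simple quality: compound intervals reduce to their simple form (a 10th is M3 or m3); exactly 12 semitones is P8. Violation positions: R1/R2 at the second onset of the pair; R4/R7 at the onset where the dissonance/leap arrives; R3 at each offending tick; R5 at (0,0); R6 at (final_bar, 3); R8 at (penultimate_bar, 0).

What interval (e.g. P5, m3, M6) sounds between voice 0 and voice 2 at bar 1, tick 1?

m7

voice 0=E3 voice 2=D4 -> m7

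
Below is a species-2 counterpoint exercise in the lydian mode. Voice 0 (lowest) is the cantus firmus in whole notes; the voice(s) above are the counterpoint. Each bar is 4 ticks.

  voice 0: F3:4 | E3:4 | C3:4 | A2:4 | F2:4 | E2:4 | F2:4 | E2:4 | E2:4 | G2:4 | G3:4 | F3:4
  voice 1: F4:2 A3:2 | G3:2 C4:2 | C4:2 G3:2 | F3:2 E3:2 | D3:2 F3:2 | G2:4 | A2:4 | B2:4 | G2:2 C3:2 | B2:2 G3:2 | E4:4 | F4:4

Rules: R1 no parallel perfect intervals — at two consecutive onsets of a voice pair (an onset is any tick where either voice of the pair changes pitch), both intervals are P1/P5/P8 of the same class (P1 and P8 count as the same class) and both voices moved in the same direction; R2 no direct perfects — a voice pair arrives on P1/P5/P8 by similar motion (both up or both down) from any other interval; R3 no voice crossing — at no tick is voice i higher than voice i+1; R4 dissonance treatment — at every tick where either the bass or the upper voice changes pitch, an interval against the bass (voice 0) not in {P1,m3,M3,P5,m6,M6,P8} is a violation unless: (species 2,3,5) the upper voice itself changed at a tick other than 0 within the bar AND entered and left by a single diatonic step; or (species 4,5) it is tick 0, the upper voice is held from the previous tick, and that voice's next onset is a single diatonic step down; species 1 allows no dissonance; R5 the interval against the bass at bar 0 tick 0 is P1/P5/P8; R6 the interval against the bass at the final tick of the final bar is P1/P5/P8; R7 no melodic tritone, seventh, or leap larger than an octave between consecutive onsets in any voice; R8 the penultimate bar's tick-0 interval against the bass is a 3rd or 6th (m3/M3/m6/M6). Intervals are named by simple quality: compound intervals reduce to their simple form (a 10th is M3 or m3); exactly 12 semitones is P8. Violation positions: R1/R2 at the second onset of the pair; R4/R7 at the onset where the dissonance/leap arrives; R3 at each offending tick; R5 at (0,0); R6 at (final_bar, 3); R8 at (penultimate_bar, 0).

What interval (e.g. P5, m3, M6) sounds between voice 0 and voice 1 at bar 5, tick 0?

m3

voice 0=E2 voice 1=G2 -> m3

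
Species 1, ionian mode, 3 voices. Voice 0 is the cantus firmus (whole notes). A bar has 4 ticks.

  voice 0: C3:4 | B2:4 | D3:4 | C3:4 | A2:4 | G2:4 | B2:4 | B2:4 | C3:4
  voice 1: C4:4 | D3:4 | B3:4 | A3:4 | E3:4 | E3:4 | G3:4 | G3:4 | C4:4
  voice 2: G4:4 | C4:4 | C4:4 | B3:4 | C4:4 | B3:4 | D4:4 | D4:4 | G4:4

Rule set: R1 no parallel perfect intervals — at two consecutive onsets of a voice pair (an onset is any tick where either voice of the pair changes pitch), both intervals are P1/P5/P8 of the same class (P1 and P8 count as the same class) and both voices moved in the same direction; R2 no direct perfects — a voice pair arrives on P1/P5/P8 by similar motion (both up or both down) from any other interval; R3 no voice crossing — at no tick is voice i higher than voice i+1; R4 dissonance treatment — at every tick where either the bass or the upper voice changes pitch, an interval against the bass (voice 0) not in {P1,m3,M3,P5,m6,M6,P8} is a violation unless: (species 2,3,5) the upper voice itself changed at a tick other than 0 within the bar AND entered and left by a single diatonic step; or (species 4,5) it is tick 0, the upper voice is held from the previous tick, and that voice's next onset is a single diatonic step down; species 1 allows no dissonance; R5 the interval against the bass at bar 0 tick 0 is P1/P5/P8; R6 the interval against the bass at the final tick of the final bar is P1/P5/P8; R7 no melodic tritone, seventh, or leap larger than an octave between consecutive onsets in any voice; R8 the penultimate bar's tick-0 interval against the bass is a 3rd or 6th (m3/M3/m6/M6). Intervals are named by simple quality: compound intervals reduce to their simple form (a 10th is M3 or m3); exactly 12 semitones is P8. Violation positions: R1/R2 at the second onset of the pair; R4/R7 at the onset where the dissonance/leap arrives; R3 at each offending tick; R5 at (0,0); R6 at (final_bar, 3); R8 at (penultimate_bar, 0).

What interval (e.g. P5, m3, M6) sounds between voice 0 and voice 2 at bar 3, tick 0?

M7

voice 0=C3 voice 2=B3 -> M7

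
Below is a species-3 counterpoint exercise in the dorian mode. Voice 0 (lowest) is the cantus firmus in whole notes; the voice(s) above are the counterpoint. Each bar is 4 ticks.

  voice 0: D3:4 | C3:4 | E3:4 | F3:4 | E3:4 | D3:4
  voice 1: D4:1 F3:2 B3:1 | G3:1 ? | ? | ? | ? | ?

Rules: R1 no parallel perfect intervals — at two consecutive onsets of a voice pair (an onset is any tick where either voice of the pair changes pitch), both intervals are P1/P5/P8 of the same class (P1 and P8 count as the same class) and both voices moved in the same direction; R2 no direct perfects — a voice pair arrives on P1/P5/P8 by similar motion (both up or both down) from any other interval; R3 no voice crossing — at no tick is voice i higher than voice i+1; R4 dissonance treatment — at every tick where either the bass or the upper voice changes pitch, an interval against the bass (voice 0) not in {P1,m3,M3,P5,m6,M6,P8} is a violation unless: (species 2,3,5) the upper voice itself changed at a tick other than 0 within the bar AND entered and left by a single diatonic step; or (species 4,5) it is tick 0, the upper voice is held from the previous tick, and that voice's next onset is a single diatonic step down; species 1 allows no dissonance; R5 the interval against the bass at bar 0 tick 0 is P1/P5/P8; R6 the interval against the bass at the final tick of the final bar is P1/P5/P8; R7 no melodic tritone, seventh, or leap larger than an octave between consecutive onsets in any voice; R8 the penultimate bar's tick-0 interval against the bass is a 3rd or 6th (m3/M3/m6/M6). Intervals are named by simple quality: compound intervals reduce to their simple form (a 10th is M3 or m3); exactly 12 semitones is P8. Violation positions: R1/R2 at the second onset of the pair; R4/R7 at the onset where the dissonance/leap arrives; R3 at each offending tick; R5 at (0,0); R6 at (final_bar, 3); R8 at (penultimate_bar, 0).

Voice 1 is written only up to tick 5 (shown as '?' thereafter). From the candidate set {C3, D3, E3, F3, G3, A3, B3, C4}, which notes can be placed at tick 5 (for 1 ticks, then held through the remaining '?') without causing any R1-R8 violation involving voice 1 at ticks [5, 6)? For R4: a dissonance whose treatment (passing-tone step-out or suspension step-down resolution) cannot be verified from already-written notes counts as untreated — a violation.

C3: legal
D3: violates R4
E3: legal
F3: violates R4
G3: legal
A3: legal
B3: violates R4
C4: legal

{A3, C3, C4, E3, G3}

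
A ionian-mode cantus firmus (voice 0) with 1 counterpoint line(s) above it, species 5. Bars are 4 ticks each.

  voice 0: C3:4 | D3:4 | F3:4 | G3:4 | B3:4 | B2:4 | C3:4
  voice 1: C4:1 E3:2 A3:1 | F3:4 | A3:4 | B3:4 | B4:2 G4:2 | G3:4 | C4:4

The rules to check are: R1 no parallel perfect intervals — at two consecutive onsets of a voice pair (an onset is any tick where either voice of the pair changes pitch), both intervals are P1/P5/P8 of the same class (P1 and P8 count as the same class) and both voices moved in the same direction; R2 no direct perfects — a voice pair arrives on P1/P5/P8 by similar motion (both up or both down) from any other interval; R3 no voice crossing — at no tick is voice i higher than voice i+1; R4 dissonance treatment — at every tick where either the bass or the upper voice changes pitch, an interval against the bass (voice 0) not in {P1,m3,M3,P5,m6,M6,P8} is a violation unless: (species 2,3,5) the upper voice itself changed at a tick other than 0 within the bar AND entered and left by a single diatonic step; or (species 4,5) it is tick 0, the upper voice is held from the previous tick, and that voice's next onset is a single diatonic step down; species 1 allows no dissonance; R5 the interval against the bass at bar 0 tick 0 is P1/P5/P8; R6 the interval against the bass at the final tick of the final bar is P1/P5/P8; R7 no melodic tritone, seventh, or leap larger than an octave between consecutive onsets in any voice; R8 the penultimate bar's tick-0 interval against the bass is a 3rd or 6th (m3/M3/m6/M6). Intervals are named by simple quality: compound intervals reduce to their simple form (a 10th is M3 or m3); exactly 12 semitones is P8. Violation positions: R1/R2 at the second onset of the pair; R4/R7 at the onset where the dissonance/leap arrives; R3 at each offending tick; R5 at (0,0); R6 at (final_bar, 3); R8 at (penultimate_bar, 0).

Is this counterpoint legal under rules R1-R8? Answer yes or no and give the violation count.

No (2 violations)

bar 0: v0=C3 v1=C4 (P8)
bar 1: v0=D3 v1=F3 (m3)
bar 2: v0=F3 v1=A3 (M3)
bar 3: v0=G3 v1=B3 (M3)
bar 4: v0=B3 v1=B4 (P8)
bar 5: v0=B2 v1=G3 (m6)
bar 6: v0=C3 v1=C4 (P8)
  R2 @ bar4.0: G3/B3 M3 -> B3/B4 P8 similar
  R2 @ bar6.0: B2/G3 m6 -> C3/C4 P8 similar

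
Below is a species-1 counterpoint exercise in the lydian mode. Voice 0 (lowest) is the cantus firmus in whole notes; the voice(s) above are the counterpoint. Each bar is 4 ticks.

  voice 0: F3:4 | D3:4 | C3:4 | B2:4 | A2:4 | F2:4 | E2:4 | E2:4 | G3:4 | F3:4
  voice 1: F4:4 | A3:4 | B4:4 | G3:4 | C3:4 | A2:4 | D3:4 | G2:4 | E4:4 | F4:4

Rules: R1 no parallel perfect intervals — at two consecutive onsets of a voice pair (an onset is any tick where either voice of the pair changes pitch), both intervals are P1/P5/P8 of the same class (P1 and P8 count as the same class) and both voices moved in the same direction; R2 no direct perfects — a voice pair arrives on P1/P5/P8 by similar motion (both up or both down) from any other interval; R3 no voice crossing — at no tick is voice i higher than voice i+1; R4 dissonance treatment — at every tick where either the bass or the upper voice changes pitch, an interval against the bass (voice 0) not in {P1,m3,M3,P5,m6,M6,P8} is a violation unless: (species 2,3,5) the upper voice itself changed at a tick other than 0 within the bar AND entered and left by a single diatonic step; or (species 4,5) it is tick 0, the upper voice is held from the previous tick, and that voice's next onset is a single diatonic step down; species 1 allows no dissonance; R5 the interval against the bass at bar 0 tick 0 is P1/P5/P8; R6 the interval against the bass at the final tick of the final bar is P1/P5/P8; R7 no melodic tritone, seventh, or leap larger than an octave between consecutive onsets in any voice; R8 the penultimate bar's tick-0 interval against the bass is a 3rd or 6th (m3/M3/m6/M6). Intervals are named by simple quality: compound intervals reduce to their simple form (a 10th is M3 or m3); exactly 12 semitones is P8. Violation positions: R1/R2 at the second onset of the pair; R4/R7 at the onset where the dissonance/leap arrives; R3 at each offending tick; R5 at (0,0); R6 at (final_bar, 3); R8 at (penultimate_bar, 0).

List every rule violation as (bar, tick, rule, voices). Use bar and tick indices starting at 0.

(1, 0, R2, (0, 1))
(2, 0, R4, (0, 1))
(2, 0, R7, (1,))
(3, 0, R7, (1,))
(6, 0, R4, (0, 1))
(8, 0, R7, (0,))
(8, 0, R7, (1,))

bar 0: v0=F3 v1=F4 downbeat P8
bar 1: v0=D3 v1=A3 downbeat P5
bar 2: v0=C3 v1=B4 downbeat M7
bar 3: v0=B2 v1=G3 downbeat m6
bar 4: v0=A2 v1=C3 downbeat m3
bar 5: v0=F2 v1=A2 downbeat M3
bar 6: v0=E2 v1=D3 downbeat m7
bar 7: v0=E2 v1=G2 downbeat m3
bar 8: v0=G3 v1=E4 downbeat M6
bar 9: v0=F3 v1=F4 downbeat P8
  -> R2 @ bar 1 tick 0 v(0, 1): F3/F4 P8 -> D3/A3 P5 similar
  -> R4 @ bar 2 tick 0 v(0, 1): C3/B4 M7 untreated
  -> R7 @ bar 2 tick 0 v(1,): A3->B4 leap 14st
  -> R7 @ bar 3 tick 0 v(1,): B4->G3 leap 16st
  -> R4 @ bar 6 tick 0 v(0, 1): E2/D3 m7 untreated
  -> R7 @ bar 8 tick 0 v(0,): E2->G3 leap 15st
  -> R7 @ bar 8 tick 0 v(1,): G2->E4 leap 21st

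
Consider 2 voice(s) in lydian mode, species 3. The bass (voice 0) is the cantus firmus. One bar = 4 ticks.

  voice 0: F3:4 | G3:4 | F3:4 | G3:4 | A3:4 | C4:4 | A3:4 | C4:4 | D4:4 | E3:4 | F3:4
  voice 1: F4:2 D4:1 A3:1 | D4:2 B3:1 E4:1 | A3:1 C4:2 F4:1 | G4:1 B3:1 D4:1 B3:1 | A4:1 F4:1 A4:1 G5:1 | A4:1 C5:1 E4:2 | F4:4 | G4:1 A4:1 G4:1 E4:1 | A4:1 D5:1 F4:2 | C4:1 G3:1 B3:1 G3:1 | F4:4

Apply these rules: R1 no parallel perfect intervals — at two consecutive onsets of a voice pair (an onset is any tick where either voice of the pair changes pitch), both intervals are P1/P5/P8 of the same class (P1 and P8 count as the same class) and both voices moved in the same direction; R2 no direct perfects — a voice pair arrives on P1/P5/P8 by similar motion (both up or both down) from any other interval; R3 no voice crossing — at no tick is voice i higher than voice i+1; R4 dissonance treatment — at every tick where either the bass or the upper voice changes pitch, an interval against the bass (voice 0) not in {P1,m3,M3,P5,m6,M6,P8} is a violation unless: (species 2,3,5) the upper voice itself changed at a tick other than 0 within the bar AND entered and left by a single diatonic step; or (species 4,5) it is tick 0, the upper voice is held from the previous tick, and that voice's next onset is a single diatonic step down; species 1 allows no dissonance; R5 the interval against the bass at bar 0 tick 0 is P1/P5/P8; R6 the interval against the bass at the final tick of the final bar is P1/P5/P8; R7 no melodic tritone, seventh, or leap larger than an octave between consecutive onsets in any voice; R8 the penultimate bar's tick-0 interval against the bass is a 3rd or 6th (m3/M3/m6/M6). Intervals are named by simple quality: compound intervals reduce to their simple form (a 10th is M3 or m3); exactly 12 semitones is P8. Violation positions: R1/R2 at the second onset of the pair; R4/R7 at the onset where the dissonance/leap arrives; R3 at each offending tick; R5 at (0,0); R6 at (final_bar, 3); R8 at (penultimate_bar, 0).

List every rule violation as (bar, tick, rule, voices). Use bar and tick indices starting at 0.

bar 0: v0=F3 v1=F4 downbeat P8
bar 1: v0=G3 v1=D4 downbeat P5
bar 2: v0=F3 v1=A3 downbeat M3
bar 3: v0=G3 v1=G4 downbeat P8
bar 4: v0=A3 v1=A4 downbeat P8
bar 5: v0=C4 v1=A4 downbeat M6
bar 6: v0=A3 v1=F4 downbeat m6
bar 7: v0=C4 v1=G4 downbeat P5
bar 8: v0=D4 v1=A4 downbeat P5
bar 9: v0=E3 v1=C4 downbeat m6
bar 10: v0=F3 v1=F4 downbeat P8
  -> R2 @ bar 1 tick 0 v(0, 1): F3/A3 M3 -> G3/D4 P5 similar
  -> R1 @ bar 3 tick 0 v(0, 1): F3/F4 P8 -> G3/G4 P8 similar
  -> R2 @ bar 4 tick 0 v(0, 1): G3/B3 M3 -> A3/A4 P8 similar
  -> R7 @ bar 4 tick 0 v(1,): B3->A4 leap 10st
  -> R4 @ bar 4 tick 3 v(0, 1): A3/G5 m7 untreated
  -> R7 @ bar 4 tick 3 v(1,): A4->G5 leap 10st
  -> R7 @ bar 5 tick 0 v(1,): G5->A4 leap 10st
  -> R2 @ bar 7 tick 0 v(0, 1): A3/F4 m6 -> C4/G4 P5 similar
  -> R2 @ bar 8 tick 0 v(0, 1): C4/E4 M3 -> D4/A4 P5 similar
  -> R7 @ bar 9 tick 0 v(0,): D4->E3 leap 10st
  -> R2 @ bar 10 tick 0 v(0, 1): E3/G3 m3 -> F3/F4 P8 similar
  -> R7 @ bar 10 tick 0 v(1,): G3->F4 leap 10st

(1, 0, R2, (0, 1))
(3, 0, R1, (0, 1))
(4, 0, R2, (0, 1))
(4, 0, R7, (1,))
(4, 3, R4, (0, 1))
(4, 3, R7, (1,))
(5, 0, R7, (1,))
(7, 0, R2, (0, 1))
(8, 0, R2, (0, 1))
(9, 0, R7, (0,))
(10, 0, R2, (0, 1))
(10, 0, R7, (1,))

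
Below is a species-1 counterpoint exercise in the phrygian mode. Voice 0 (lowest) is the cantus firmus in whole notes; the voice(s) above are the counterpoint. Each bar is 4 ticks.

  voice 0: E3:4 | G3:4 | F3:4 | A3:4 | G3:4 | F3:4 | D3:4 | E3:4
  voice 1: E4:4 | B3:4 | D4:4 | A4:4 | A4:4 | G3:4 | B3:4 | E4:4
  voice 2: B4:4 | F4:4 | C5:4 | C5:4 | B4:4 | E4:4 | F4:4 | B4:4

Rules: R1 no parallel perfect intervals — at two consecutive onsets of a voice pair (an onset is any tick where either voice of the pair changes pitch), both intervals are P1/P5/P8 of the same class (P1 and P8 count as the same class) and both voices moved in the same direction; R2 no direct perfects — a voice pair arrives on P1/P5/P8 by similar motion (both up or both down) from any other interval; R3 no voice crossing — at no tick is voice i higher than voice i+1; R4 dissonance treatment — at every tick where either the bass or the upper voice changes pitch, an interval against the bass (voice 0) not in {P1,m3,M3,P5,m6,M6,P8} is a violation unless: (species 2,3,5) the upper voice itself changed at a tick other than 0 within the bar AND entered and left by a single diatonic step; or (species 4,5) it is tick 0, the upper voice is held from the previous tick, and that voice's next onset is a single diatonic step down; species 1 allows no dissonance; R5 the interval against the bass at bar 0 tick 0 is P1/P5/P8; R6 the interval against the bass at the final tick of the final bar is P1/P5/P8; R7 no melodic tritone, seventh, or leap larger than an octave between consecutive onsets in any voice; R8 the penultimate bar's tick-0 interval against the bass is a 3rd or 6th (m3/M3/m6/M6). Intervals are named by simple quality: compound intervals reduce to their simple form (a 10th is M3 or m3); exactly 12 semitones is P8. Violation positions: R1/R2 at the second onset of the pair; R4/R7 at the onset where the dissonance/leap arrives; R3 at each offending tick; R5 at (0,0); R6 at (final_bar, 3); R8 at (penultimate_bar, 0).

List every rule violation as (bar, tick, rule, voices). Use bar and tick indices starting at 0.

(1, 0, R4, (0, 2))
(1, 0, R7, (2,))
(3, 0, R2, (0, 1))
(4, 0, R4, (0, 1))
(5, 0, R4, (0, 1))
(5, 0, R4, (0, 2))
(5, 0, R7, (1,))
(7, 0, R2, (0, 1))
(7, 0, R2, (0, 2))
(7, 0, R2, (1, 2))
(7, 0, R7, (2,))

bar 0: v0=E3 v1=E4 v2=B4 downbeat P5
bar 1: v0=G3 v1=B3 v2=F4 downbeat m7
bar 2: v0=F3 v1=D4 v2=C5 downbeat P5
bar 3: v0=A3 v1=A4 v2=C5 downbeat m3
bar 4: v0=G3 v1=A4 v2=B4 downbeat M3
bar 5: v0=F3 v1=G3 v2=E4 downbeat M7
bar 6: v0=D3 v1=B3 v2=F4 downbeat m3
bar 7: v0=E3 v1=E4 v2=B4 downbeat P5
  -> R4 @ bar 1 tick 0 v(0, 2): G3/F4 m7 untreated
  -> R7 @ bar 1 tick 0 v(2,): B4->F4 leap 6st
  -> R2 @ bar 3 tick 0 v(0, 1): F3/D4 M6 -> A3/A4 P8 similar
  -> R4 @ bar 4 tick 0 v(0, 1): G3/A4 M2 untreated
  -> R4 @ bar 5 tick 0 v(0, 1): F3/G3 M2 untreated
  -> R4 @ bar 5 tick 0 v(0, 2): F3/E4 M7 untreated
  -> R7 @ bar 5 tick 0 v(1,): A4->G3 leap 14st
  -> R2 @ bar 7 tick 0 v(0, 1): D3/B3 M6 -> E3/E4 P8 similar
  -> R2 @ bar 7 tick 0 v(0, 2): D3/F4 m3 -> E3/B4 P5 similar
  -> R2 @ bar 7 tick 0 v(1, 2): B3/F4 TT -> E4/B4 P5 similar
  -> R7 @ bar 7 tick 0 v(2,): F4->B4 leap 6st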